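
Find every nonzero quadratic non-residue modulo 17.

3,5,6,7,10,11,12,14

Square k = 1,…,8 (k and 17−k give the same square):
1²=1, 2²=4, 3²=9, 4²=16, 5²≡8, 6²≡2, 7²≡15, 8²≡13 (mod 17).
The residues are {1, 2, 4, 8, 9, 13, 15, 16}; the non-residues are the remaining 8 nonzero classes.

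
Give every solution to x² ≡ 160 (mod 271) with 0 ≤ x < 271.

Since 271 ≡ 3 (mod 4), a square root of 160 is 160^((271+1)/4) = 160^68 mod 271.
Repeated squaring: 160^2≡126, 160^4≡158, 160^8≡32, 160^16≡211, 160^32≡77, 160^64≡238 (mod 271).
160^68 = 160^(64+4) ≡ 206 (mod 271).
Check: 206² = 42436 ≡ 160 (mod 271). The two roots are 65 and 206.

65, 206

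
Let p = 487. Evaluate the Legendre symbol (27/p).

-1

Reciprocity: 27 ≡ 3 and 487 ≡ 3 (mod 4), so (27/487) = −(487/27).
Reduce top mod 27: now compute (1/27).
Reached (1/27) = 1. Collecting the sign flips along the way, the symbol is -1.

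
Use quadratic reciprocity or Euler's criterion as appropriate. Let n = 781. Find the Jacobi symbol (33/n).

0

Reciprocity: 33 ≡ 1 and 781 ≡ 1 (mod 4), so (33/781) = +(781/33).
Reduce top mod 33: now compute (22/33).
Pull out 2: since 33 ≡ 1 (mod 8), (2/33) = +1.
Reciprocity: 11 ≡ 3 and 33 ≡ 1 (mod 4), so (11/33) = +(33/11).
Reduce top mod 11: now compute (0/11).
Top reduces to 0: gcd > 1, so the symbol is 0.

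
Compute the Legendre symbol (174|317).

Pull out 2: since 317 ≡ 5 (mod 8), (2/317) = -1.
Reciprocity: 87 ≡ 3 and 317 ≡ 1 (mod 4), so (87/317) = +(317/87).
Reduce top mod 87: now compute (56/87).
Pull out 2^3: since 87 ≡ 7 (mod 8), (2/87) = +1, so (2/87)^3 = +1.
Reciprocity: 7 ≡ 3 and 87 ≡ 3 (mod 4), so (7/87) = −(87/7).
Reduce top mod 7: now compute (3/7).
Reciprocity: 3 ≡ 3 and 7 ≡ 3 (mod 4), so (3/7) = −(7/3).
Reduce top mod 3: now compute (1/3).
Reached (1/3) = 1. Collecting the sign flips along the way, the symbol is -1.

-1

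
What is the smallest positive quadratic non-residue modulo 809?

(2/809) = +1, so 2 is a residue.
(3/809) = −1, so 3 is the smallest positive non-residue mod 809.

3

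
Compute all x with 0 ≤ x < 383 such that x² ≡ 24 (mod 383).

Since 383 ≡ 3 (mod 4), a square root of 24 is 24^((383+1)/4) = 24^96 mod 383.
Repeated squaring: 24^2≡193, 24^4≡98, 24^8≡29, 24^16≡75, 24^32≡263, 24^64≡229 (mod 383).
24^96 = 24^(64+32) ≡ 96 (mod 383).
Check: 96² = 9216 ≡ 24 (mod 383). The two roots are 96 and 287.

96, 287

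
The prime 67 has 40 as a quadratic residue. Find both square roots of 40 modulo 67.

24, 43

Since 67 ≡ 3 (mod 4), a square root of 40 is 40^((67+1)/4) = 40^17 mod 67.
Repeated squaring: 40^2≡59, 40^4≡64, 40^8≡9, 40^16≡14 (mod 67).
40^17 = 40^(16+1) ≡ 24 (mod 67).
Check: 24² = 576 ≡ 40 (mod 67). The two roots are 24 and 43.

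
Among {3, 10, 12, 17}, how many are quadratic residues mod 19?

(3/19) = -1 → non-residue.
(10/19) = -1 → non-residue.
(12/19) = -1 → non-residue.
(17/19) = +1 → QR.
Total quadratic residues among the 4: 1.

1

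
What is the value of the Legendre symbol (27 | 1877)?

Reciprocity: 27 ≡ 3 and 1877 ≡ 1 (mod 4), so (27/1877) = +(1877/27).
Reduce top mod 27: now compute (14/27).
Pull out 2: since 27 ≡ 3 (mod 8), (2/27) = -1.
Reciprocity: 7 ≡ 3 and 27 ≡ 3 (mod 4), so (7/27) = −(27/7).
Reduce top mod 7: now compute (6/7).
Pull out 2: since 7 ≡ 7 (mod 8), (2/7) = +1.
Reciprocity: 3 ≡ 3 and 7 ≡ 3 (mod 4), so (3/7) = −(7/3).
Reduce top mod 3: now compute (1/3).
Reached (1/3) = 1. Collecting the sign flips along the way, the symbol is -1.

-1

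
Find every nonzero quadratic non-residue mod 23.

Square k = 1,…,11 (k and 23−k give the same square):
1²=1, 2²=4, 3²=9, 4²=16, 5²≡2, 6²≡13, 7²≡3, 8²≡18, 9²≡12, 10²≡8, 11²≡6 (mod 23).
The residues are {1, 2, 3, 4, 6, 8, 9, 12, 13, 16, 18}; the non-residues are the remaining 11 nonzero classes.

5, 7, 10, 11, 14, 15, 17, 19, 20, 21, 22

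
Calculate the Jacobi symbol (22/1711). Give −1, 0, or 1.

1

Pull out 2: since 1711 ≡ 7 (mod 8), (2/1711) = +1.
Reciprocity: 11 ≡ 3 and 1711 ≡ 3 (mod 4), so (11/1711) = −(1711/11).
Reduce top mod 11: now compute (6/11).
Pull out 2: since 11 ≡ 3 (mod 8), (2/11) = -1.
Reciprocity: 3 ≡ 3 and 11 ≡ 3 (mod 4), so (3/11) = −(11/3).
Reduce top mod 3: now compute (2/3).
Pull out 2: since 3 ≡ 3 (mod 8), (2/3) = -1.
Reached (1/3) = 1. Collecting the sign flips along the way, the symbol is +1.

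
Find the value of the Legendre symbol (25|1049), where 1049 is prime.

1

Euler's criterion: (25/1049) ≡ 25^524 (mod 1049).
25^2 ≡ 625 (mod 1049)
25^4 ≡ 397 (mod 1049)
25^8 ≡ 259 (mod 1049)
25^16 ≡ 994 (mod 1049)
25^32 ≡ 927 (mod 1049)
25^64 ≡ 198 (mod 1049)
25^128 ≡ 391 (mod 1049)
25^256 ≡ 776 (mod 1049)
25^512 ≡ 50 (mod 1049)
25^524 = 25^(512+8+4) ≡ 1 (mod 1049).
Result is 1, so (25/1049) = 1.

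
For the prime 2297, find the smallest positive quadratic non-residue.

(2/2297) = +1, so 2 is a residue.
(3/2297) = −1, so 3 is the smallest positive non-residue mod 2297.

3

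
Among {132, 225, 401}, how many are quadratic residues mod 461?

(132/461) = +1 → QR.
(225/461) = +1 → QR.
(401/461) = -1 → non-residue.
Total quadratic residues among the 3: 2.

2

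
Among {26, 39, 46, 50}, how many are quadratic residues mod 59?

2

(26/59) = +1 → QR.
(39/59) = -1 → non-residue.
(46/59) = +1 → QR.
(50/59) = -1 → non-residue.
Total quadratic residues among the 4: 2.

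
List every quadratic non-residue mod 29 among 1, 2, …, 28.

Square k = 1,…,14 (k and 29−k give the same square):
1²=1, 2²=4, 3²=9, 4²=16, 5²=25, 6²≡7, 7²≡20, 8²≡6, 9²≡23, 10²≡13, 11²≡5, 12²≡28, 13²≡24, 14²≡22 (mod 29).
The residues are {1, 4, 5, 6, 7, 9, 13, 16, 20, 22, 23, 24, 25, 28}; the non-residues are the remaining 14 nonzero classes.

2,3,8,10,11,12,14,15,17,18,19,21,26,27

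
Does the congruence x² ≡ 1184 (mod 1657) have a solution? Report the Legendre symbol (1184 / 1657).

Pull out 2^5: since 1657 ≡ 1 (mod 8), (2/1657) = +1, so (2/1657)^5 = +1.
Reciprocity: 37 ≡ 1 and 1657 ≡ 1 (mod 4), so (37/1657) = +(1657/37).
Reduce top mod 37: now compute (29/37).
Reciprocity: 29 ≡ 1 and 37 ≡ 1 (mod 4), so (29/37) = +(37/29).
Reduce top mod 29: now compute (8/29).
Pull out 2^3: since 29 ≡ 5 (mod 8), (2/29) = -1, so (2/29)^3 = -1.
Reached (1/29) = 1. Collecting the sign flips along the way, the symbol is -1.

-1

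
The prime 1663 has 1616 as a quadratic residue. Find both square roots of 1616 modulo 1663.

Since 1663 ≡ 3 (mod 4), a square root of 1616 is 1616^((1663+1)/4) = 1616^416 mod 1663.
Repeated squaring: 1616^2≡546, 1616^4≡439, 1616^8≡1476, 1616^16≡46, 1616^32≡453, 1616^64≡660, 1616^128≡1557, 1616^256≡1258 (mod 1663).
1616^416 = 1616^(256+128+32) ≡ 168 (mod 1663).
Check: 168² = 28224 ≡ 1616 (mod 1663). The two roots are 168 and 1495.

168, 1495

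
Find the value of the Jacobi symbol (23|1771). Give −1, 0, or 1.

Reciprocity: 23 ≡ 3 and 1771 ≡ 3 (mod 4), so (23/1771) = −(1771/23).
Reduce top mod 23: now compute (0/23).
Top reduces to 0: gcd > 1, so the symbol is 0.

0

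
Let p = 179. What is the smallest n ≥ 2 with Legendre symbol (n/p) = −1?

(2/179) = −1, so 2 is the smallest positive non-residue mod 179.

2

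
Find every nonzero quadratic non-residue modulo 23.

5,7,10,11,14,15,17,19,20,21,22

Square k = 1,…,11 (k and 23−k give the same square):
1²=1, 2²=4, 3²=9, 4²=16, 5²≡2, 6²≡13, 7²≡3, 8²≡18, 9²≡12, 10²≡8, 11²≡6 (mod 23).
The residues are {1, 2, 3, 4, 6, 8, 9, 12, 13, 16, 18}; the non-residues are the remaining 11 nonzero classes.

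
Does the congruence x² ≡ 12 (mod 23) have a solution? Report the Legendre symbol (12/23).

Pull out 2^2: since 23 ≡ 7 (mod 8), (2/23) = +1, so (2/23)^2 = +1.
Reciprocity: 3 ≡ 3 and 23 ≡ 3 (mod 4), so (3/23) = −(23/3).
Reduce top mod 3: now compute (2/3).
Pull out 2: since 3 ≡ 3 (mod 8), (2/3) = -1.
Reached (1/3) = 1. Collecting the sign flips along the way, the symbol is +1.

1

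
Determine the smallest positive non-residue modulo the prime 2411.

(2/2411) = −1, so 2 is the smallest positive non-residue mod 2411.

2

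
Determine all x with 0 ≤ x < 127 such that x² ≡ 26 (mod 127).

Since 127 ≡ 3 (mod 4), a square root of 26 is 26^((127+1)/4) = 26^32 mod 127.
Repeated squaring: 26^2≡41, 26^4≡30, 26^8≡11, 26^16≡121, 26^32≡36 (mod 127).
26^32 = 26^(32) ≡ 36 (mod 127).
Check: 36² = 1296 ≡ 26 (mod 127). The two roots are 36 and 91.

36, 91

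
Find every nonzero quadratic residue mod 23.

1,2,3,4,6,8,9,12,13,16,18

Square k = 1,…,11 (k and 23−k give the same square):
1²=1, 2²=4, 3²=9, 4²=16, 5²≡2, 6²≡13, 7²≡3, 8²≡18, 9²≡12, 10²≡8, 11²≡6 (mod 23).
So the quadratic residues mod 23 are {1, 2, 3, 4, 6, 8, 9, 12, 13, 16, 18}.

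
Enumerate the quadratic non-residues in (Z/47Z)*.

5 10 11 13 15 19 20 22 23 26 29 30 31 33 35 38 39 40 41 43 44 45 46

Square k = 1,…,23 (k and 47−k give the same square):
1²=1, 2²=4, 3²=9, 4²=16, 5²=25, 6²=36, 7²≡2, 8²≡17, 9²≡34, 10²≡6, 11²≡27, 12²≡3, 13²≡28, 14²≡8, 15²≡37, 16²≡21, 17²≡7, 18²≡42, 19²≡32, 20²≡24, 21²≡18, 22²≡14, 23²≡12 (mod 47).
The residues are {1, 2, 3, 4, 6, 7, 8, 9, 12, 14, 16, 17, 18, 21, 24, 25, 27, 28, 32, 34, 36, 37, 42}; the non-residues are the remaining 23 nonzero classes.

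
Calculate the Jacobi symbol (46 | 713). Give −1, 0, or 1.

0

Pull out 2: since 713 ≡ 1 (mod 8), (2/713) = +1.
Reciprocity: 23 ≡ 3 and 713 ≡ 1 (mod 4), so (23/713) = +(713/23).
Reduce top mod 23: now compute (0/23).
Top reduces to 0: gcd > 1, so the symbol is 0.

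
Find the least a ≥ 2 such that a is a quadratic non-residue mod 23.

(2/23) = +1, so 2 is a residue.
(3/23) = +1, so 3 is a residue.
(4/23) = +1, so 4 is a residue.
(5/23) = −1, so 5 is the smallest positive non-residue mod 23.

5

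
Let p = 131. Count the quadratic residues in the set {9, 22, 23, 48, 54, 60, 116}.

(9/131) = +1 → QR.
(22/131) = -1 → non-residue.
(23/131) = -1 → non-residue.
(48/131) = +1 → QR.
(54/131) = -1 → non-residue.
(60/131) = +1 → QR.
(116/131) = -1 → non-residue.
Total quadratic residues among the 7: 3.

3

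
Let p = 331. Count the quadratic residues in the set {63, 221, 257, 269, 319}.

(63/331) = -1 → non-residue.
(221/331) = -1 → non-residue.
(257/331) = -1 → non-residue.
(269/331) = +1 → QR.
(319/331) = +1 → QR.
Total quadratic residues among the 5: 2.

2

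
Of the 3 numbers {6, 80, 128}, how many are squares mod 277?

(6/277) = -1 → non-residue.
(80/277) = -1 → non-residue.
(128/277) = -1 → non-residue.
Total quadratic residues among the 3: 0.

0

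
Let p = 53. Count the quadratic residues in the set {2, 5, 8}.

0

(2/53) = -1 → non-residue.
(5/53) = -1 → non-residue.
(8/53) = -1 → non-residue.
Total quadratic residues among the 3: 0.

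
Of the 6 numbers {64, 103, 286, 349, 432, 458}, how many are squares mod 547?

(64/547) = +1 → QR.
(103/547) = -1 → non-residue.
(286/547) = -1 → non-residue.
(349/547) = +1 → QR.
(432/547) = -1 → non-residue.
(458/547) = +1 → QR.
Total quadratic residues among the 6: 3.

3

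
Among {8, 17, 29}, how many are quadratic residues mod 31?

(8/31) = +1 → QR.
(17/31) = -1 → non-residue.
(29/31) = -1 → non-residue.
Total quadratic residues among the 3: 1.

1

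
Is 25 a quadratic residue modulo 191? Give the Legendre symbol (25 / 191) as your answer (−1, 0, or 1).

Reciprocity: 25 ≡ 1 and 191 ≡ 3 (mod 4), so (25/191) = +(191/25).
Reduce top mod 25: now compute (16/25).
Pull out 2^4: since 25 ≡ 1 (mod 8), (2/25) = +1, so (2/25)^4 = +1.
Reached (1/25) = 1. Collecting the sign flips along the way, the symbol is +1.

1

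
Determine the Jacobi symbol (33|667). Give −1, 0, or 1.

Reciprocity: 33 ≡ 1 and 667 ≡ 3 (mod 4), so (33/667) = +(667/33).
Reduce top mod 33: now compute (7/33).
Reciprocity: 7 ≡ 3 and 33 ≡ 1 (mod 4), so (7/33) = +(33/7).
Reduce top mod 7: now compute (5/7).
Reciprocity: 5 ≡ 1 and 7 ≡ 3 (mod 4), so (5/7) = +(7/5).
Reduce top mod 5: now compute (2/5).
Pull out 2: since 5 ≡ 5 (mod 8), (2/5) = -1.
Reached (1/5) = 1. Collecting the sign flips along the way, the symbol is -1.

-1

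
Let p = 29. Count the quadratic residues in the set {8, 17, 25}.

1

(8/29) = -1 → non-residue.
(17/29) = -1 → non-residue.
(25/29) = +1 → QR.
Total quadratic residues among the 3: 1.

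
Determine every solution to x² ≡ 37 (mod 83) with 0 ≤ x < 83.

28, 55

Since 83 ≡ 3 (mod 4), a square root of 37 is 37^((83+1)/4) = 37^21 mod 83.
Repeated squaring: 37^2≡41, 37^4≡21, 37^8≡26, 37^16≡12 (mod 83).
37^21 = 37^(16+4+1) ≡ 28 (mod 83).
Check: 28² = 784 ≡ 37 (mod 83). The two roots are 28 and 55.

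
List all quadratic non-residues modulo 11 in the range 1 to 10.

Square k = 1,…,5 (k and 11−k give the same square):
1²=1, 2²=4, 3²=9, 4²≡5, 5²≡3 (mod 11).
The residues are {1, 3, 4, 5, 9}; the non-residues are the remaining 5 nonzero classes.

2,6,7,8,10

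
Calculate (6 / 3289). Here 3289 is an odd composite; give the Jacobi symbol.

1

Pull out 2: since 3289 ≡ 1 (mod 8), (2/3289) = +1.
Reciprocity: 3 ≡ 3 and 3289 ≡ 1 (mod 4), so (3/3289) = +(3289/3).
Reduce top mod 3: now compute (1/3).
Reached (1/3) = 1. Collecting the sign flips along the way, the symbol is +1.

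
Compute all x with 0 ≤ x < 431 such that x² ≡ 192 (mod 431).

Since 431 ≡ 3 (mod 4), a square root of 192 is 192^((431+1)/4) = 192^108 mod 431.
Repeated squaring: 192^2≡229, 192^4≡290, 192^8≡55, 192^16≡8, 192^32≡64, 192^64≡217 (mod 431).
192^108 = 192^(64+32+8+4) ≡ 288 (mod 431).
Check: 288² = 82944 ≡ 192 (mod 431). The two roots are 143 and 288.

143, 288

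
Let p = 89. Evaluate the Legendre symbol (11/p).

1

Euler's criterion: (11/89) ≡ 11^44 (mod 89).
11^2 ≡ 32 (mod 89)
11^4 ≡ 45 (mod 89)
11^8 ≡ 67 (mod 89)
11^16 ≡ 39 (mod 89)
11^32 ≡ 8 (mod 89)
11^44 = 11^(32+8+4) ≡ 1 (mod 89).
Result is 1, so (11/89) = 1.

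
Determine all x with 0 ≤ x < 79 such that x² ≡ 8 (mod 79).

18, 61

Since 79 ≡ 3 (mod 4), a square root of 8 is 8^((79+1)/4) = 8^20 mod 79.
Repeated squaring: 8^2≡64, 8^4≡67, 8^8≡65, 8^16≡38 (mod 79).
8^20 = 8^(16+4) ≡ 18 (mod 79).
Check: 18² = 324 ≡ 8 (mod 79). The two roots are 18 and 61.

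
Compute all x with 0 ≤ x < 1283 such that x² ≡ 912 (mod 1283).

69, 1214

Since 1283 ≡ 3 (mod 4), a square root of 912 is 912^((1283+1)/4) = 912^321 mod 1283.
Repeated squaring: 912^2≡360, 912^4≡17, 912^8≡289, 912^16≡126, 912^32≡480, 912^64≡743, 912^128≡359, 912^256≡581 (mod 1283).
912^321 = 912^(256+64+1) ≡ 1214 (mod 1283).
Check: 1214² = 1473796 ≡ 912 (mod 1283). The two roots are 69 and 1214.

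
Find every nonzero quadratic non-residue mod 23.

Square k = 1,…,11 (k and 23−k give the same square):
1²=1, 2²=4, 3²=9, 4²=16, 5²≡2, 6²≡13, 7²≡3, 8²≡18, 9²≡12, 10²≡8, 11²≡6 (mod 23).
The residues are {1, 2, 3, 4, 6, 8, 9, 12, 13, 16, 18}; the non-residues are the remaining 11 nonzero classes.

5,7,10,11,14,15,17,19,20,21,22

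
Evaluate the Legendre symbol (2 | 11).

-1

Pull out 2: since 11 ≡ 3 (mod 8), (2/11) = -1.
Reached (1/11) = 1. Collecting the sign flips along the way, the symbol is -1.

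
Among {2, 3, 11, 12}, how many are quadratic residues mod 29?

(2/29) = -1 → non-residue.
(3/29) = -1 → non-residue.
(11/29) = -1 → non-residue.
(12/29) = -1 → non-residue.
Total quadratic residues among the 4: 0.

0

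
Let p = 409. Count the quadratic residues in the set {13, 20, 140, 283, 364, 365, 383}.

2

(13/409) = -1 → non-residue.
(20/409) = +1 → QR.
(140/409) = -1 → non-residue.
(283/409) = -1 → non-residue.
(364/409) = +1 → QR.
(365/409) = -1 → non-residue.
(383/409) = -1 → non-residue.
Total quadratic residues among the 7: 2.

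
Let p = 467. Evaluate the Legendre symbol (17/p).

Reciprocity: 17 ≡ 1 and 467 ≡ 3 (mod 4), so (17/467) = +(467/17).
Reduce top mod 17: now compute (8/17).
Pull out 2^3: since 17 ≡ 1 (mod 8), (2/17) = +1, so (2/17)^3 = +1.
Reached (1/17) = 1. Collecting the sign flips along the way, the symbol is +1.

1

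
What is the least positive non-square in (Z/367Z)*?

3

(2/367) = +1, so 2 is a residue.
(3/367) = −1, so 3 is the smallest positive non-residue mod 367.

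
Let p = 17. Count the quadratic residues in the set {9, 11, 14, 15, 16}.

(9/17) = +1 → QR.
(11/17) = -1 → non-residue.
(14/17) = -1 → non-residue.
(15/17) = +1 → QR.
(16/17) = +1 → QR.
Total quadratic residues among the 5: 3.

3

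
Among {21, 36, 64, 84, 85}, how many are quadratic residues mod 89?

5

(21/89) = +1 → QR.
(36/89) = +1 → QR.
(64/89) = +1 → QR.
(84/89) = +1 → QR.
(85/89) = +1 → QR.
Total quadratic residues among the 5: 5.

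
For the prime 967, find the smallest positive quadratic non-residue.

(2/967) = +1, so 2 is a residue.
(3/967) = −1, so 3 is the smallest positive non-residue mod 967.

3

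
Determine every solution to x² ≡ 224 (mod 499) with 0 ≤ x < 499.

133, 366

Since 499 ≡ 3 (mod 4), a square root of 224 is 224^((499+1)/4) = 224^125 mod 499.
Repeated squaring: 224^2≡276, 224^4≡328, 224^8≡299, 224^16≡80, 224^32≡412, 224^64≡84 (mod 499).
224^125 = 224^(64+32+16+8+4+1) ≡ 133 (mod 499).
Check: 133² = 17689 ≡ 224 (mod 499). The two roots are 133 and 366.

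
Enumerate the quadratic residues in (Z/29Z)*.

Square k = 1,…,14 (k and 29−k give the same square):
1²=1, 2²=4, 3²=9, 4²=16, 5²=25, 6²≡7, 7²≡20, 8²≡6, 9²≡23, 10²≡13, 11²≡5, 12²≡28, 13²≡24, 14²≡22 (mod 29).
So the quadratic residues mod 29 are {1, 4, 5, 6, 7, 9, 13, 16, 20, 22, 23, 24, 25, 28}.

1, 4, 5, 6, 7, 9, 13, 16, 20, 22, 23, 24, 25, 28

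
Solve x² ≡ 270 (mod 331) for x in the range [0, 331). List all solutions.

57, 274

Since 331 ≡ 3 (mod 4), a square root of 270 is 270^((331+1)/4) = 270^83 mod 331.
Repeated squaring: 270^2≡80, 270^4≡111, 270^8≡74, 270^16≡180, 270^32≡293, 270^64≡120 (mod 331).
270^83 = 270^(64+16+2+1) ≡ 274 (mod 331).
Check: 274² = 75076 ≡ 270 (mod 331). The two roots are 57 and 274.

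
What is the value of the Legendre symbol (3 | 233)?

Reciprocity: 3 ≡ 3 and 233 ≡ 1 (mod 4), so (3/233) = +(233/3).
Reduce top mod 3: now compute (2/3).
Pull out 2: since 3 ≡ 3 (mod 8), (2/3) = -1.
Reached (1/3) = 1. Collecting the sign flips along the way, the symbol is -1.

-1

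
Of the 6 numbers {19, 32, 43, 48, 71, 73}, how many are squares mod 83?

1

(19/83) = -1 → non-residue.
(32/83) = -1 → non-residue.
(43/83) = -1 → non-residue.
(48/83) = +1 → QR.
(71/83) = -1 → non-residue.
(73/83) = -1 → non-residue.
Total quadratic residues among the 6: 1.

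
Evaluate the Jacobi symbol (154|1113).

0

Pull out 2: since 1113 ≡ 1 (mod 8), (2/1113) = +1.
Reciprocity: 77 ≡ 1 and 1113 ≡ 1 (mod 4), so (77/1113) = +(1113/77).
Reduce top mod 77: now compute (35/77).
Reciprocity: 35 ≡ 3 and 77 ≡ 1 (mod 4), so (35/77) = +(77/35).
Reduce top mod 35: now compute (7/35).
Reciprocity: 7 ≡ 3 and 35 ≡ 3 (mod 4), so (7/35) = −(35/7).
Reduce top mod 7: now compute (0/7).
Top reduces to 0: gcd > 1, so the symbol is 0.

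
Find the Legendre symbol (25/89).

1

Reciprocity: 25 ≡ 1 and 89 ≡ 1 (mod 4), so (25/89) = +(89/25).
Reduce top mod 25: now compute (14/25).
Pull out 2: since 25 ≡ 1 (mod 8), (2/25) = +1.
Reciprocity: 7 ≡ 3 and 25 ≡ 1 (mod 4), so (7/25) = +(25/7).
Reduce top mod 7: now compute (4/7).
Pull out 2^2: since 7 ≡ 7 (mod 8), (2/7) = +1, so (2/7)^2 = +1.
Reached (1/7) = 1. Collecting the sign flips along the way, the symbol is +1.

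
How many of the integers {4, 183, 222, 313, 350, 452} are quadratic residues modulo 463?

4

(4/463) = +1 → QR.
(183/463) = -1 → non-residue.
(222/463) = +1 → QR.
(313/463) = +1 → QR.
(350/463) = -1 → non-residue.
(452/463) = +1 → QR.
Total quadratic residues among the 6: 4.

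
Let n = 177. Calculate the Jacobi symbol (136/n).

Pull out 2^3: since 177 ≡ 1 (mod 8), (2/177) = +1, so (2/177)^3 = +1.
Reciprocity: 17 ≡ 1 and 177 ≡ 1 (mod 4), so (17/177) = +(177/17).
Reduce top mod 17: now compute (7/17).
Reciprocity: 7 ≡ 3 and 17 ≡ 1 (mod 4), so (7/17) = +(17/7).
Reduce top mod 7: now compute (3/7).
Reciprocity: 3 ≡ 3 and 7 ≡ 3 (mod 4), so (3/7) = −(7/3).
Reduce top mod 3: now compute (1/3).
Reached (1/3) = 1. Collecting the sign flips along the way, the symbol is -1.

-1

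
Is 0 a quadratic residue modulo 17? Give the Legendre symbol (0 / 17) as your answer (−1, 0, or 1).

0

Top reduces to 0: gcd > 1, so the symbol is 0.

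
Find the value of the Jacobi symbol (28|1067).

1

Pull out 2^2: since 1067 ≡ 3 (mod 8), (2/1067) = -1, so (2/1067)^2 = +1.
Reciprocity: 7 ≡ 3 and 1067 ≡ 3 (mod 4), so (7/1067) = −(1067/7).
Reduce top mod 7: now compute (3/7).
Reciprocity: 3 ≡ 3 and 7 ≡ 3 (mod 4), so (3/7) = −(7/3).
Reduce top mod 3: now compute (1/3).
Reached (1/3) = 1. Collecting the sign flips along the way, the symbol is +1.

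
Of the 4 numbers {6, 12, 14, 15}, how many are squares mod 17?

(6/17) = -1 → non-residue.
(12/17) = -1 → non-residue.
(14/17) = -1 → non-residue.
(15/17) = +1 → QR.
Total quadratic residues among the 4: 1.

1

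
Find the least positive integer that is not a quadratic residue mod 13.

(2/13) = −1, so 2 is the smallest positive non-residue mod 13.

2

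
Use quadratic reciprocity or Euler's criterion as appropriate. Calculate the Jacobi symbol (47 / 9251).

1

Reciprocity: 47 ≡ 3 and 9251 ≡ 3 (mod 4), so (47/9251) = −(9251/47).
Reduce top mod 47: now compute (39/47).
Reciprocity: 39 ≡ 3 and 47 ≡ 3 (mod 4), so (39/47) = −(47/39).
Reduce top mod 39: now compute (8/39).
Pull out 2^3: since 39 ≡ 7 (mod 8), (2/39) = +1, so (2/39)^3 = +1.
Reached (1/39) = 1. Collecting the sign flips along the way, the symbol is +1.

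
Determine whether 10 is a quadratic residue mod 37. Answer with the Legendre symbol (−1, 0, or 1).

Pull out 2: since 37 ≡ 5 (mod 8), (2/37) = -1.
Reciprocity: 5 ≡ 1 and 37 ≡ 1 (mod 4), so (5/37) = +(37/5).
Reduce top mod 5: now compute (2/5).
Pull out 2: since 5 ≡ 5 (mod 8), (2/5) = -1.
Reached (1/5) = 1. Collecting the sign flips along the way, the symbol is +1.

1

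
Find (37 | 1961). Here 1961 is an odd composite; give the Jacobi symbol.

Reciprocity: 37 ≡ 1 and 1961 ≡ 1 (mod 4), so (37/1961) = +(1961/37).
Reduce top mod 37: now compute (0/37).
Top reduces to 0: gcd > 1, so the symbol is 0.

0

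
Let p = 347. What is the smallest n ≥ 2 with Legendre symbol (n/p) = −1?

(2/347) = −1, so 2 is the smallest positive non-residue mod 347.

2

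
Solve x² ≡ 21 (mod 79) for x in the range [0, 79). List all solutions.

Since 79 ≡ 3 (mod 4), a square root of 21 is 21^((79+1)/4) = 21^20 mod 79.
Repeated squaring: 21^2≡46, 21^4≡62, 21^8≡52, 21^16≡18 (mod 79).
21^20 = 21^(16+4) ≡ 10 (mod 79).
Check: 10² = 100 ≡ 21 (mod 79). The two roots are 10 and 69.

10, 69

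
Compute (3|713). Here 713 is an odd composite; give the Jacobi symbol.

Reciprocity: 3 ≡ 3 and 713 ≡ 1 (mod 4), so (3/713) = +(713/3).
Reduce top mod 3: now compute (2/3).
Pull out 2: since 3 ≡ 3 (mod 8), (2/3) = -1.
Reached (1/3) = 1. Collecting the sign flips along the way, the symbol is -1.

-1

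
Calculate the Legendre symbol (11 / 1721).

Reciprocity: 11 ≡ 3 and 1721 ≡ 1 (mod 4), so (11/1721) = +(1721/11).
Reduce top mod 11: now compute (5/11).
Reciprocity: 5 ≡ 1 and 11 ≡ 3 (mod 4), so (5/11) = +(11/5).
Reduce top mod 5: now compute (1/5).
Reached (1/5) = 1. Collecting the sign flips along the way, the symbol is +1.

1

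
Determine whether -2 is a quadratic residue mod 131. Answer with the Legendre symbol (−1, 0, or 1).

1

First reduce: -2 ≡ 129 (mod 131).
Reciprocity: 129 ≡ 1 and 131 ≡ 3 (mod 4), so (129/131) = +(131/129).
Reduce top mod 129: now compute (2/129).
Pull out 2: since 129 ≡ 1 (mod 8), (2/129) = +1.
Reached (1/129) = 1. Collecting the sign flips along the way, the symbol is +1.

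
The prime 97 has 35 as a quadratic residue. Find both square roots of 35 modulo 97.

97 ≡ 1 (mod 4), so we find a root by search.
Trying successive values, 36² = 1296 ≡ 35 (mod 97). The other root is 97 − 36 = 61.

36, 61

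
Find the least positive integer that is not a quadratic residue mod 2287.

(2/2287) = +1, so 2 is a residue.
(3/2287) = −1, so 3 is the smallest positive non-residue mod 2287.

3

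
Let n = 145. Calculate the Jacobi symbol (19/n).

Reciprocity: 19 ≡ 3 and 145 ≡ 1 (mod 4), so (19/145) = +(145/19).
Reduce top mod 19: now compute (12/19).
Pull out 2^2: since 19 ≡ 3 (mod 8), (2/19) = -1, so (2/19)^2 = +1.
Reciprocity: 3 ≡ 3 and 19 ≡ 3 (mod 4), so (3/19) = −(19/3).
Reduce top mod 3: now compute (1/3).
Reached (1/3) = 1. Collecting the sign flips along the way, the symbol is -1.

-1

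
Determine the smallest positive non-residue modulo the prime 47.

5

(2/47) = +1, so 2 is a residue.
(3/47) = +1, so 3 is a residue.
(4/47) = +1, so 4 is a residue.
(5/47) = −1, so 5 is the smallest positive non-residue mod 47.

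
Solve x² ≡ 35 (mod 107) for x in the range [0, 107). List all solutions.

Since 107 ≡ 3 (mod 4), a square root of 35 is 35^((107+1)/4) = 35^27 mod 107.
Repeated squaring: 35^2≡48, 35^4≡57, 35^8≡39, 35^16≡23 (mod 107).
35^27 = 35^(16+8+2+1) ≡ 79 (mod 107).
Check: 79² = 6241 ≡ 35 (mod 107). The two roots are 28 and 79.

28, 79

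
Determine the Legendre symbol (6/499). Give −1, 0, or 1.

1

Pull out 2: since 499 ≡ 3 (mod 8), (2/499) = -1.
Reciprocity: 3 ≡ 3 and 499 ≡ 3 (mod 4), so (3/499) = −(499/3).
Reduce top mod 3: now compute (1/3).
Reached (1/3) = 1. Collecting the sign flips along the way, the symbol is +1.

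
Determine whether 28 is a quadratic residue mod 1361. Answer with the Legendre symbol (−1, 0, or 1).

Pull out 2^2: since 1361 ≡ 1 (mod 8), (2/1361) = +1, so (2/1361)^2 = +1.
Reciprocity: 7 ≡ 3 and 1361 ≡ 1 (mod 4), so (7/1361) = +(1361/7).
Reduce top mod 7: now compute (3/7).
Reciprocity: 3 ≡ 3 and 7 ≡ 3 (mod 4), so (3/7) = −(7/3).
Reduce top mod 3: now compute (1/3).
Reached (1/3) = 1. Collecting the sign flips along the way, the symbol is -1.

-1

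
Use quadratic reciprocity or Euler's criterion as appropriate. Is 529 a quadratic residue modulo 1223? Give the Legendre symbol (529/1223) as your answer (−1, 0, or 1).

1

Reciprocity: 529 ≡ 1 and 1223 ≡ 3 (mod 4), so (529/1223) = +(1223/529).
Reduce top mod 529: now compute (165/529).
Reciprocity: 165 ≡ 1 and 529 ≡ 1 (mod 4), so (165/529) = +(529/165).
Reduce top mod 165: now compute (34/165).
Pull out 2: since 165 ≡ 5 (mod 8), (2/165) = -1.
Reciprocity: 17 ≡ 1 and 165 ≡ 1 (mod 4), so (17/165) = +(165/17).
Reduce top mod 17: now compute (12/17).
Pull out 2^2: since 17 ≡ 1 (mod 8), (2/17) = +1, so (2/17)^2 = +1.
Reciprocity: 3 ≡ 3 and 17 ≡ 1 (mod 4), so (3/17) = +(17/3).
Reduce top mod 3: now compute (2/3).
Pull out 2: since 3 ≡ 3 (mod 8), (2/3) = -1.
Reached (1/3) = 1. Collecting the sign flips along the way, the symbol is +1.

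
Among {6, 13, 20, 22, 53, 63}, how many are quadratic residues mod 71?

(6/71) = +1 → QR.
(13/71) = -1 → non-residue.
(20/71) = +1 → QR.
(22/71) = -1 → non-residue.
(53/71) = -1 → non-residue.
(63/71) = -1 → non-residue.
Total quadratic residues among the 6: 2.

2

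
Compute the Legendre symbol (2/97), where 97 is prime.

1

Pull out 2: since 97 ≡ 1 (mod 8), (2/97) = +1.
Reached (1/97) = 1. Collecting the sign flips along the way, the symbol is +1.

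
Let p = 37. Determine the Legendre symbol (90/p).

1

First reduce: 90 ≡ 16 (mod 37).
Pull out 2^4: since 37 ≡ 5 (mod 8), (2/37) = -1, so (2/37)^4 = +1.
Reached (1/37) = 1. Collecting the sign flips along the way, the symbol is +1.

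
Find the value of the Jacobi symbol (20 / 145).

Pull out 2^2: since 145 ≡ 1 (mod 8), (2/145) = +1, so (2/145)^2 = +1.
Reciprocity: 5 ≡ 1 and 145 ≡ 1 (mod 4), so (5/145) = +(145/5).
Reduce top mod 5: now compute (0/5).
Top reduces to 0: gcd > 1, so the symbol is 0.

0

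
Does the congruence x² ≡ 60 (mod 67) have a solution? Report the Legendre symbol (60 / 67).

Pull out 2^2: since 67 ≡ 3 (mod 8), (2/67) = -1, so (2/67)^2 = +1.
Reciprocity: 15 ≡ 3 and 67 ≡ 3 (mod 4), so (15/67) = −(67/15).
Reduce top mod 15: now compute (7/15).
Reciprocity: 7 ≡ 3 and 15 ≡ 3 (mod 4), so (7/15) = −(15/7).
Reduce top mod 7: now compute (1/7).
Reached (1/7) = 1. Collecting the sign flips along the way, the symbol is +1.

1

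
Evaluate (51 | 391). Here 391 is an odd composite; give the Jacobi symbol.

0

Reciprocity: 51 ≡ 3 and 391 ≡ 3 (mod 4), so (51/391) = −(391/51).
Reduce top mod 51: now compute (34/51).
Pull out 2: since 51 ≡ 3 (mod 8), (2/51) = -1.
Reciprocity: 17 ≡ 1 and 51 ≡ 3 (mod 4), so (17/51) = +(51/17).
Reduce top mod 17: now compute (0/17).
Top reduces to 0: gcd > 1, so the symbol is 0.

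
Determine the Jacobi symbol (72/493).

Pull out 2^3: since 493 ≡ 5 (mod 8), (2/493) = -1, so (2/493)^3 = -1.
Reciprocity: 9 ≡ 1 and 493 ≡ 1 (mod 4), so (9/493) = +(493/9).
Reduce top mod 9: now compute (7/9).
Reciprocity: 7 ≡ 3 and 9 ≡ 1 (mod 4), so (7/9) = +(9/7).
Reduce top mod 7: now compute (2/7).
Pull out 2: since 7 ≡ 7 (mod 8), (2/7) = +1.
Reached (1/7) = 1. Collecting the sign flips along the way, the symbol is -1.

-1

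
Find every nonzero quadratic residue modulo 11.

1 3 4 5 9

Square k = 1,…,5 (k and 11−k give the same square):
1²=1, 2²=4, 3²=9, 4²≡5, 5²≡3 (mod 11).
So the quadratic residues mod 11 are {1, 3, 4, 5, 9}.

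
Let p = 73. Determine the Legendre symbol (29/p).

-1

Reciprocity: 29 ≡ 1 and 73 ≡ 1 (mod 4), so (29/73) = +(73/29).
Reduce top mod 29: now compute (15/29).
Reciprocity: 15 ≡ 3 and 29 ≡ 1 (mod 4), so (15/29) = +(29/15).
Reduce top mod 15: now compute (14/15).
Pull out 2: since 15 ≡ 7 (mod 8), (2/15) = +1.
Reciprocity: 7 ≡ 3 and 15 ≡ 3 (mod 4), so (7/15) = −(15/7).
Reduce top mod 7: now compute (1/7).
Reached (1/7) = 1. Collecting the sign flips along the way, the symbol is -1.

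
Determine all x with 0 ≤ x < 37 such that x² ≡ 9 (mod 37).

3, 34

37 ≡ 1 (mod 4), so we find a root by search.
Trying successive values, 3² = 9 ≡ 9 (mod 37). The other root is 37 − 3 = 34.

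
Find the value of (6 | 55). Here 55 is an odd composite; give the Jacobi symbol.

Pull out 2: since 55 ≡ 7 (mod 8), (2/55) = +1.
Reciprocity: 3 ≡ 3 and 55 ≡ 3 (mod 4), so (3/55) = −(55/3).
Reduce top mod 3: now compute (1/3).
Reached (1/3) = 1. Collecting the sign flips along the way, the symbol is -1.

-1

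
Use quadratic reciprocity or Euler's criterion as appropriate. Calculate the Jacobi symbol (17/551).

Reciprocity: 17 ≡ 1 and 551 ≡ 3 (mod 4), so (17/551) = +(551/17).
Reduce top mod 17: now compute (7/17).
Reciprocity: 7 ≡ 3 and 17 ≡ 1 (mod 4), so (7/17) = +(17/7).
Reduce top mod 7: now compute (3/7).
Reciprocity: 3 ≡ 3 and 7 ≡ 3 (mod 4), so (3/7) = −(7/3).
Reduce top mod 3: now compute (1/3).
Reached (1/3) = 1. Collecting the sign flips along the way, the symbol is -1.

-1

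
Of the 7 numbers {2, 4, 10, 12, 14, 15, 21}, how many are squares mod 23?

(2/23) = +1 → QR.
(4/23) = +1 → QR.
(10/23) = -1 → non-residue.
(12/23) = +1 → QR.
(14/23) = -1 → non-residue.
(15/23) = -1 → non-residue.
(21/23) = -1 → non-residue.
Total quadratic residues among the 7: 3.

3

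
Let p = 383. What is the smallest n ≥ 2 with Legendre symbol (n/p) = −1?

(2/383) = +1, so 2 is a residue.
(3/383) = +1, so 3 is a residue.
(4/383) = +1, so 4 is a residue.
(5/383) = −1, so 5 is the smallest positive non-residue mod 383.

5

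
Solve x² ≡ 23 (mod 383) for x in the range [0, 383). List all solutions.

52, 331

Since 383 ≡ 3 (mod 4), a square root of 23 is 23^((383+1)/4) = 23^96 mod 383.
Repeated squaring: 23^2≡146, 23^4≡251, 23^8≡189, 23^16≡102, 23^32≡63, 23^64≡139 (mod 383).
23^96 = 23^(64+32) ≡ 331 (mod 383).
Check: 331² = 109561 ≡ 23 (mod 383). The two roots are 52 and 331.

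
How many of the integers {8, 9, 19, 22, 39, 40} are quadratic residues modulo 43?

(8/43) = -1 → non-residue.
(9/43) = +1 → QR.
(19/43) = -1 → non-residue.
(22/43) = -1 → non-residue.
(39/43) = -1 → non-residue.
(40/43) = +1 → QR.
Total quadratic residues among the 6: 2.

2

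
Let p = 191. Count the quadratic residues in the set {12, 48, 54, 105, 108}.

4

(12/191) = +1 → QR.
(48/191) = +1 → QR.
(54/191) = +1 → QR.
(105/191) = -1 → non-residue.
(108/191) = +1 → QR.
Total quadratic residues among the 5: 4.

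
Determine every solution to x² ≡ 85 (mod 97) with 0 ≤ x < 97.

97 ≡ 1 (mod 4), so we find a root by search.
Trying successive values, 45² = 2025 ≡ 85 (mod 97). The other root is 97 − 45 = 52.

45, 52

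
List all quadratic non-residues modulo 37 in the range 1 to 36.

Square k = 1,…,18 (k and 37−k give the same square):
1²=1, 2²=4, 3²=9, 4²=16, 5²=25, 6²=36, 7²≡12, 8²≡27, 9²≡7, 10²≡26, 11²≡10, 12²≡33, 13²≡21, 14²≡11, 15²≡3, 16²≡34, 17²≡30, 18²≡28 (mod 37).
The residues are {1, 3, 4, 7, 9, 10, 11, 12, 16, 21, 25, 26, 27, 28, 30, 33, 34, 36}; the non-residues are the remaining 18 nonzero classes.

2 5 6 8 13 14 15 17 18 19 20 22 23 24 29 31 32 35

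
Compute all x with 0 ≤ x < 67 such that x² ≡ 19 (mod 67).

Since 67 ≡ 3 (mod 4), a square root of 19 is 19^((67+1)/4) = 19^17 mod 67.
Repeated squaring: 19^2≡26, 19^4≡6, 19^8≡36, 19^16≡23 (mod 67).
19^17 = 19^(16+1) ≡ 35 (mod 67).
Check: 35² = 1225 ≡ 19 (mod 67). The two roots are 32 and 35.

32, 35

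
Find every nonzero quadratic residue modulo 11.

Square k = 1,…,5 (k and 11−k give the same square):
1²=1, 2²=4, 3²=9, 4²≡5, 5²≡3 (mod 11).
So the quadratic residues mod 11 are {1, 3, 4, 5, 9}.

1, 3, 4, 5, 9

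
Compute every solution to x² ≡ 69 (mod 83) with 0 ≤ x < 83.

Since 83 ≡ 3 (mod 4), a square root of 69 is 69^((83+1)/4) = 69^21 mod 83.
Repeated squaring: 69^2≡30, 69^4≡70, 69^8≡3, 69^16≡9 (mod 83).
69^21 = 69^(16+4+1) ≡ 61 (mod 83).
Check: 61² = 3721 ≡ 69 (mod 83). The two roots are 22 and 61.

22, 61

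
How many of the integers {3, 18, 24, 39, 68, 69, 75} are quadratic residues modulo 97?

4

(3/97) = +1 → QR.
(18/97) = +1 → QR.
(24/97) = +1 → QR.
(39/97) = -1 → non-residue.
(68/97) = -1 → non-residue.
(69/97) = -1 → non-residue.
(75/97) = +1 → QR.
Total quadratic residues among the 7: 4.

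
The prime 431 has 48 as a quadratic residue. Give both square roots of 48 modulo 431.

144, 287

Since 431 ≡ 3 (mod 4), a square root of 48 is 48^((431+1)/4) = 48^108 mod 431.
Repeated squaring: 48^2≡149, 48^4≡220, 48^8≡128, 48^16≡6, 48^32≡36, 48^64≡3 (mod 431).
48^108 = 48^(64+32+8+4) ≡ 144 (mod 431).
Check: 144² = 20736 ≡ 48 (mod 431). The two roots are 144 and 287.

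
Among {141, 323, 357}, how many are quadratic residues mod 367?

(141/367) = -1 → non-residue.
(323/367) = +1 → QR.
(357/367) = +1 → QR.
Total quadratic residues among the 3: 2.

2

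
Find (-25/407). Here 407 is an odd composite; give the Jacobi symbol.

-1

First reduce: -25 ≡ 382 (mod 407).
Pull out 2: since 407 ≡ 7 (mod 8), (2/407) = +1.
Reciprocity: 191 ≡ 3 and 407 ≡ 3 (mod 4), so (191/407) = −(407/191).
Reduce top mod 191: now compute (25/191).
Reciprocity: 25 ≡ 1 and 191 ≡ 3 (mod 4), so (25/191) = +(191/25).
Reduce top mod 25: now compute (16/25).
Pull out 2^4: since 25 ≡ 1 (mod 8), (2/25) = +1, so (2/25)^4 = +1.
Reached (1/25) = 1. Collecting the sign flips along the way, the symbol is -1.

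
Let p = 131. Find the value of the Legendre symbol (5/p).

Reciprocity: 5 ≡ 1 and 131 ≡ 3 (mod 4), so (5/131) = +(131/5).
Reduce top mod 5: now compute (1/5).
Reached (1/5) = 1. Collecting the sign flips along the way, the symbol is +1.

1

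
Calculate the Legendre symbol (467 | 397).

Euler's criterion: (467/397) ≡ 70^198 (mod 397).
70^2 ≡ 136 (mod 397)
70^4 ≡ 234 (mod 397)
70^8 ≡ 367 (mod 397)
70^16 ≡ 106 (mod 397)
70^32 ≡ 120 (mod 397)
70^64 ≡ 108 (mod 397)
70^128 ≡ 151 (mod 397)
70^198 = 70^(128+64+4+2) ≡ 396 (mod 397).
Result is 396 ≡ −1, so (467/397) = −1.

-1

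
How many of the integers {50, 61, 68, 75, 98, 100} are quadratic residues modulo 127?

(50/127) = +1 → QR.
(61/127) = +1 → QR.
(68/127) = +1 → QR.
(75/127) = -1 → non-residue.
(98/127) = +1 → QR.
(100/127) = +1 → QR.
Total quadratic residues among the 6: 5.

5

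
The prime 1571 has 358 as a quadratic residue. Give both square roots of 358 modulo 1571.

466, 1105

Since 1571 ≡ 3 (mod 4), a square root of 358 is 358^((1571+1)/4) = 358^393 mod 1571.
Repeated squaring: 358^2≡913, 358^4≡939, 358^8≡390, 358^16≡1284, 358^32≡677, 358^64≡1168, 358^128≡596, 358^256≡170 (mod 1571).
358^393 = 358^(256+128+8+1) ≡ 1105 (mod 1571).
Check: 1105² = 1221025 ≡ 358 (mod 1571). The two roots are 466 and 1105.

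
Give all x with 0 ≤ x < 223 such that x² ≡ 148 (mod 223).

51, 172

Since 223 ≡ 3 (mod 4), a square root of 148 is 148^((223+1)/4) = 148^56 mod 223.
Repeated squaring: 148^2≡50, 148^4≡47, 148^8≡202, 148^16≡218, 148^32≡25 (mod 223).
148^56 = 148^(32+16+8) ≡ 172 (mod 223).
Check: 172² = 29584 ≡ 148 (mod 223). The two roots are 51 and 172.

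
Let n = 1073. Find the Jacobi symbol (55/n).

Reciprocity: 55 ≡ 3 and 1073 ≡ 1 (mod 4), so (55/1073) = +(1073/55).
Reduce top mod 55: now compute (28/55).
Pull out 2^2: since 55 ≡ 7 (mod 8), (2/55) = +1, so (2/55)^2 = +1.
Reciprocity: 7 ≡ 3 and 55 ≡ 3 (mod 4), so (7/55) = −(55/7).
Reduce top mod 7: now compute (6/7).
Pull out 2: since 7 ≡ 7 (mod 8), (2/7) = +1.
Reciprocity: 3 ≡ 3 and 7 ≡ 3 (mod 4), so (3/7) = −(7/3).
Reduce top mod 3: now compute (1/3).
Reached (1/3) = 1. Collecting the sign flips along the way, the symbol is +1.

1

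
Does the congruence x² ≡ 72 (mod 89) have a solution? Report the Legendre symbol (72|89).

Pull out 2^3: since 89 ≡ 1 (mod 8), (2/89) = +1, so (2/89)^3 = +1.
Reciprocity: 9 ≡ 1 and 89 ≡ 1 (mod 4), so (9/89) = +(89/9).
Reduce top mod 9: now compute (8/9).
Pull out 2^3: since 9 ≡ 1 (mod 8), (2/9) = +1, so (2/9)^3 = +1.
Reached (1/9) = 1. Collecting the sign flips along the way, the symbol is +1.

1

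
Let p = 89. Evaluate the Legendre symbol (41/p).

-1

Euler's criterion: (41/89) ≡ 41^44 (mod 89).
41^2 ≡ 79 (mod 89)
41^4 ≡ 11 (mod 89)
41^8 ≡ 32 (mod 89)
41^16 ≡ 45 (mod 89)
41^32 ≡ 67 (mod 89)
41^44 = 41^(32+8+4) ≡ 88 (mod 89).
Result is 88 ≡ −1, so (41/89) = −1.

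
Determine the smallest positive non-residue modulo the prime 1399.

(2/1399) = +1, so 2 is a residue.
(3/1399) = −1, so 3 is the smallest positive non-residue mod 1399.

3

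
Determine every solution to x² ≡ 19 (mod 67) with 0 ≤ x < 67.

Since 67 ≡ 3 (mod 4), a square root of 19 is 19^((67+1)/4) = 19^17 mod 67.
Repeated squaring: 19^2≡26, 19^4≡6, 19^8≡36, 19^16≡23 (mod 67).
19^17 = 19^(16+1) ≡ 35 (mod 67).
Check: 35² = 1225 ≡ 19 (mod 67). The two roots are 32 and 35.

32, 35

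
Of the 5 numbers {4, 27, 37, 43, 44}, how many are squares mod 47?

3

(4/47) = +1 → QR.
(27/47) = +1 → QR.
(37/47) = +1 → QR.
(43/47) = -1 → non-residue.
(44/47) = -1 → non-residue.
Total quadratic residues among the 5: 3.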